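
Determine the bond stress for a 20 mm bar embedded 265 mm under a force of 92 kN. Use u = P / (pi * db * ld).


u = P / (pi * db * ld)
= 92 * 1000 / (pi * 20 * 265)
= 5.525 MPa

5.525


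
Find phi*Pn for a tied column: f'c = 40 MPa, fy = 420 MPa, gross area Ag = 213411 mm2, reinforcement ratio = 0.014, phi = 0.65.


Ast = rho * Ag = 0.014 * 213411 = 2987.754 mm2
phi*Pn = 0.65 * 0.80 * (0.85 * 40 * (213411 - 2987.754) + 420 * 2987.754) / 1000
= 4372.81 kN

4372.81


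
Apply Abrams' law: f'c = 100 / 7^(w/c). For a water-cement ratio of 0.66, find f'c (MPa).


f'c = 100 / 7^0.66
= 100 / 3.612
= 27.68 MPa

27.68


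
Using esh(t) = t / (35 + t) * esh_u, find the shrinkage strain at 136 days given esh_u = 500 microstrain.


esh(136) = 136 / (35 + 136) * 500
= 136 / 171 * 500
= 397.7 microstrain

397.7


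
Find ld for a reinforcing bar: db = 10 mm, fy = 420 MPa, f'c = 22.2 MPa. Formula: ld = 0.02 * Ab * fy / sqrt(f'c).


Ab = pi * 10^2 / 4 = 78.54 mm2
ld = 0.02 * 78.54 * 420 / sqrt(22.2)
= 140.0 mm

140.0


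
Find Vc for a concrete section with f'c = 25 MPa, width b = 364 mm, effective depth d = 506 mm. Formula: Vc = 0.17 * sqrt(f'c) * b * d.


Vc = 0.17 * sqrt(25) * 364 * 506 / 1000
= 156.56 kN

156.56


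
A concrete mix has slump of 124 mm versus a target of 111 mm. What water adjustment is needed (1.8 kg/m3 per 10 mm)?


Difference = 111 - 124 = -13 mm
Water adjustment = -13 * 1.8 / 10 = -2.3 kg/m3

-2.3


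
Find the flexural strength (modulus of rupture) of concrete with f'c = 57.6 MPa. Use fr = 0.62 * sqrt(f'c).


fr = 0.62 * sqrt(57.6)
= 4.705 MPa

4.705


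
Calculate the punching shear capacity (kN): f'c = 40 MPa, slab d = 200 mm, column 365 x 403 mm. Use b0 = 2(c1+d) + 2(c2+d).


b0 = 2*(365 + 200) + 2*(403 + 200) = 2336 mm
Vc = 0.33 * sqrt(40) * 2336 * 200 / 1000
= 975.09 kN

975.09


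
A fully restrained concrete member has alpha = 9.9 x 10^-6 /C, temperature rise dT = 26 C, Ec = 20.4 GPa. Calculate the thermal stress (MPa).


sigma = alpha * dT * Ec
= 9.9e-6 * 26 * 20.4 * 1000
= 5.251 MPa

5.251


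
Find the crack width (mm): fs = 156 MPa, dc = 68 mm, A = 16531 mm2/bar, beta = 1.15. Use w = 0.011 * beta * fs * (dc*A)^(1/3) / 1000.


w = 0.011 * beta * fs * (dc * A)^(1/3) / 1000
= 0.011 * 1.15 * 156 * (68 * 16531)^(1/3) / 1000
= 0.205 mm

0.205


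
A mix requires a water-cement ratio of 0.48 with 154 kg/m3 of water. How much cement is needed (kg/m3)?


Cement = water / (w/c)
= 154 / 0.48
= 320.8 kg/m3

320.8


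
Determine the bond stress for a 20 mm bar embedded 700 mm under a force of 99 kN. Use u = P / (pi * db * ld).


u = P / (pi * db * ld)
= 99 * 1000 / (pi * 20 * 700)
= 2.251 MPa

2.251


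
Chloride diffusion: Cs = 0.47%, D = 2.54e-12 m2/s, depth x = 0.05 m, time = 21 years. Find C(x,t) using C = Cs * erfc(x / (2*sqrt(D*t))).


t_seconds = 21 * 365.25 * 24 * 3600 = 662709600.0 s
arg = 0.05 / (2 * sqrt(2.54e-12 * 662709600.0))
= 0.6093
erfc(0.6093) = 0.3888
C = 0.47 * 0.3888 = 0.1828%

0.1828


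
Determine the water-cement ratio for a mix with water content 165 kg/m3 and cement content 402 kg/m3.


w/c = water / cement
w/c = 165 / 402 = 0.41

0.41


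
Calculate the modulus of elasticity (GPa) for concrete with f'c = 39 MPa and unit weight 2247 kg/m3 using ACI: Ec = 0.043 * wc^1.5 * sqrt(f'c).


Ec = 0.043 * 2247^1.5 * sqrt(39) / 1000
= 28.6 GPa

28.6


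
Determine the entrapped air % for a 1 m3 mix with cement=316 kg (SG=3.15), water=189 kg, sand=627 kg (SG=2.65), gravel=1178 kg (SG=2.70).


Vol cement = 316 / (3.15 * 1000) = 0.100317 m3
Vol water = 189 / 1000 = 0.189 m3
Vol sand = 627 / (2.65 * 1000) = 0.236604 m3
Vol gravel = 1178 / (2.70 * 1000) = 0.436296 m3
Total solid + water volume = 0.962218 m3
Air = (1 - 0.962218) * 100 = 3.78%

3.78


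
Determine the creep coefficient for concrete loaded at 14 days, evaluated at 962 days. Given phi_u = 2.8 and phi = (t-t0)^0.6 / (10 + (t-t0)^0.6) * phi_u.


dt = 962 - 14 = 948
phi = 948^0.6 / (10 + 948^0.6) * 2.8
= 2.406

2.406


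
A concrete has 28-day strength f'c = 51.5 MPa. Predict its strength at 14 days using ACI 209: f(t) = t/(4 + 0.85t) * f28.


f(14) = 14 / (4 + 0.85 * 14) * 51.5
= 14 / 15.9 * 51.5
= 45.35 MPa

45.35


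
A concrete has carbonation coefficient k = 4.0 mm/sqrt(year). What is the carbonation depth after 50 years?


depth = k * sqrt(t)
= 4.0 * sqrt(50)
= 28.28 mm

28.28


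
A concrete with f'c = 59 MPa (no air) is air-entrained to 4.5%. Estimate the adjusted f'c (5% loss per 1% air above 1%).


Strength loss = (4.5 - 1) * 5 = 17.5%
f'c = 59 * (1 - 17.5/100)
= 48.67 MPa

48.67


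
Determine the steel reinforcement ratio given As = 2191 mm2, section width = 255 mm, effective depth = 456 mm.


rho = As / (b * d)
= 2191 / (255 * 456)
= 0.0188

0.0188


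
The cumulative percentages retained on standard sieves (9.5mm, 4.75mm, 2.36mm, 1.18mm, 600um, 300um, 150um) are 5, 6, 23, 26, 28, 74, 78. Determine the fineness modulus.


FM = sum(cumulative % retained) / 100
= 240 / 100
= 2.4

2.4


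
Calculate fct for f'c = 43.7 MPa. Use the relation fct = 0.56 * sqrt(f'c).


fct = 0.56 * sqrt(43.7)
= 0.56 * 6.611
= 3.702 MPa

3.702


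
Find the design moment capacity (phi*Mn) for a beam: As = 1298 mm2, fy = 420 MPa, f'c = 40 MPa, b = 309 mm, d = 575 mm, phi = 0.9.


a = As * fy / (0.85 * f'c * b)
= 1298 * 420 / (0.85 * 40 * 309)
= 51.8903 mm
Mn = As * fy * (d - a/2) / 10^6
= 299.3227 kN-m
phi*Mn = 0.9 * 299.3227 = 269.39 kN-m

269.39


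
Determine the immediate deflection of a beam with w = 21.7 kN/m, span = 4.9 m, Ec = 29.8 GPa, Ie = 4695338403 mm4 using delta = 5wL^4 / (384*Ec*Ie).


Convert: L = 4.9 m = 4900 mm, Ec = 29.8 GPa = 29800 MPa
delta = 5 * 21.7 * 4900^4 / (384 * 29800 * 4695338403)
= 1.16 mm

1.16


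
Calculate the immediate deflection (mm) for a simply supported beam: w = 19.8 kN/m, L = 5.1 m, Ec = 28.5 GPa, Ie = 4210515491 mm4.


Convert: L = 5.1 m = 5100 mm, Ec = 28.5 GPa = 28500 MPa
delta = 5 * 19.8 * 5100^4 / (384 * 28500 * 4210515491)
= 1.45 mm

1.45


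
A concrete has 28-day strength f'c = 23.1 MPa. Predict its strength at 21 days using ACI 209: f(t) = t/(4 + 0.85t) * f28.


f(21) = 21 / (4 + 0.85 * 21) * 23.1
= 21 / 21.85 * 23.1
= 22.2 MPa

22.2


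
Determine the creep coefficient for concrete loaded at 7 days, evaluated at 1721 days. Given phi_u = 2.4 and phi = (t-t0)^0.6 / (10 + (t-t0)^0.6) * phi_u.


dt = 1721 - 7 = 1714
phi = 1714^0.6 / (10 + 1714^0.6) * 2.4
= 2.153

2.153


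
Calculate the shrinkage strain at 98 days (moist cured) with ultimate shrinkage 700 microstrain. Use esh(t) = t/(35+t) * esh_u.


esh(98) = 98 / (35 + 98) * 700
= 98 / 133 * 700
= 515.8 microstrain

515.8


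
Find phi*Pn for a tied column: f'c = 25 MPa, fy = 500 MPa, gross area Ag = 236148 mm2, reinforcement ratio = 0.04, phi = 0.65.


Ast = rho * Ag = 0.04 * 236148 = 9445.92 mm2
phi*Pn = 0.65 * 0.80 * (0.85 * 25 * (236148 - 9445.92) + 500 * 9445.92) / 1000
= 4961.0 kN

4961.0


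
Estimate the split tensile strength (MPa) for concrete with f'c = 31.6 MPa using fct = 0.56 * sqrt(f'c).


fct = 0.56 * sqrt(31.6)
= 0.56 * 5.621
= 3.148 MPa

3.148


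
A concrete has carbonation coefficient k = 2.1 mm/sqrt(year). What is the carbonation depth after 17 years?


depth = k * sqrt(t)
= 2.1 * sqrt(17)
= 8.66 mm

8.66


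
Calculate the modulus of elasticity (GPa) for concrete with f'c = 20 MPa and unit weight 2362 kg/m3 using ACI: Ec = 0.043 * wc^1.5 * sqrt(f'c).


Ec = 0.043 * 2362^1.5 * sqrt(20) / 1000
= 22.08 GPa

22.08


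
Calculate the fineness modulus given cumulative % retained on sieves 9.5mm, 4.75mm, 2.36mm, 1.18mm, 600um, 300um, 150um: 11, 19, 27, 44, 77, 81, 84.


FM = sum(cumulative % retained) / 100
= 343 / 100
= 3.43

3.43


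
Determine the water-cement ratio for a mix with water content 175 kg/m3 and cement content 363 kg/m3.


w/c = water / cement
w/c = 175 / 363 = 0.482

0.482


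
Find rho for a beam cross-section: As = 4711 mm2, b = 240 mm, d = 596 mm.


rho = As / (b * d)
= 4711 / (240 * 596)
= 0.0329

0.0329


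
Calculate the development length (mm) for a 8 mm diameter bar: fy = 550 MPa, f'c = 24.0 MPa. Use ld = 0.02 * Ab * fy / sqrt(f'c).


Ab = pi * 8^2 / 4 = 50.265 mm2
ld = 0.02 * 50.265 * 550 / sqrt(24.0)
= 112.9 mm

112.9


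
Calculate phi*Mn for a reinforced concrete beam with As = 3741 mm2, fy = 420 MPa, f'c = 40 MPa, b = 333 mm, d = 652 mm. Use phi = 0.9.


a = As * fy / (0.85 * f'c * b)
= 3741 * 420 / (0.85 * 40 * 333)
= 138.7758 mm
Mn = As * fy * (d - a/2) / 10^6
= 915.4118 kN-m
phi*Mn = 0.9 * 915.4118 = 823.87 kN-m

823.87


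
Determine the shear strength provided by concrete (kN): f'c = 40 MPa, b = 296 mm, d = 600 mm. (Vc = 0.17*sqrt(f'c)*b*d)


Vc = 0.17 * sqrt(40) * 296 * 600 / 1000
= 190.95 kN

190.95


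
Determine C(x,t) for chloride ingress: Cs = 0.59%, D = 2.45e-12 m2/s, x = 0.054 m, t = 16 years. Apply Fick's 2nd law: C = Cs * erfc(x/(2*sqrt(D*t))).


t_seconds = 16 * 365.25 * 24 * 3600 = 504921600.0 s
arg = 0.054 / (2 * sqrt(2.45e-12 * 504921600.0))
= 0.7677
erfc(0.7677) = 0.2776
C = 0.59 * 0.2776 = 0.1638%

0.1638


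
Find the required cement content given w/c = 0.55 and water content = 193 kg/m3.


Cement = water / (w/c)
= 193 / 0.55
= 350.9 kg/m3

350.9


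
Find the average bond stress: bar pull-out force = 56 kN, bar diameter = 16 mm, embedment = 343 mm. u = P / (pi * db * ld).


u = P / (pi * db * ld)
= 56 * 1000 / (pi * 16 * 343)
= 3.248 MPa

3.248


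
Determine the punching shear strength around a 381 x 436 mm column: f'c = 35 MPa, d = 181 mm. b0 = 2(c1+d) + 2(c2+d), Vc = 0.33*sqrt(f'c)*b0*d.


b0 = 2*(381 + 181) + 2*(436 + 181) = 2358 mm
Vc = 0.33 * sqrt(35) * 2358 * 181 / 1000
= 833.24 kN

833.24


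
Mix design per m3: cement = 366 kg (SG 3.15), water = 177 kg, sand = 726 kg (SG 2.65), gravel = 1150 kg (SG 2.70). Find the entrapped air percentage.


Vol cement = 366 / (3.15 * 1000) = 0.11619 m3
Vol water = 177 / 1000 = 0.177 m3
Vol sand = 726 / (2.65 * 1000) = 0.273962 m3
Vol gravel = 1150 / (2.70 * 1000) = 0.425926 m3
Total solid + water volume = 0.993079 m3
Air = (1 - 0.993079) * 100 = 0.69%

0.69


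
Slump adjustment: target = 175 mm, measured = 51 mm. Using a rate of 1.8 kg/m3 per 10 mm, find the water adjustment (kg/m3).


Difference = 175 - 51 = 124 mm
Water adjustment = 124 * 1.8 / 10 = 22.3 kg/m3

22.3


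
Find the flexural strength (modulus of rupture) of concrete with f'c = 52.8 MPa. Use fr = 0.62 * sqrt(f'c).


fr = 0.62 * sqrt(52.8)
= 4.505 MPa

4.505


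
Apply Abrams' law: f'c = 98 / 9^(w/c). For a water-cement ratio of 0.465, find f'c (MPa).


f'c = 98 / 9^0.465
= 98 / 2.778
= 35.28 MPa

35.28


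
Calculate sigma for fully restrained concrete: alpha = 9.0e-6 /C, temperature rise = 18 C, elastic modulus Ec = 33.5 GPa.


sigma = alpha * dT * Ec
= 9.0e-6 * 18 * 33.5 * 1000
= 5.427 MPa

5.427


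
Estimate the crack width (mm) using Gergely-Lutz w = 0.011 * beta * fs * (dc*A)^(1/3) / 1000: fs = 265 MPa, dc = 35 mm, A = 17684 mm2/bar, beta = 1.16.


w = 0.011 * beta * fs * (dc * A)^(1/3) / 1000
= 0.011 * 1.16 * 265 * (35 * 17684)^(1/3) / 1000
= 0.288 mm

0.288


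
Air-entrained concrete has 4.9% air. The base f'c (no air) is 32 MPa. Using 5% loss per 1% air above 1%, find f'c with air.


Strength loss = (4.9 - 1) * 5 = 19.5%
f'c = 32 * (1 - 19.5/100)
= 25.76 MPa

25.76


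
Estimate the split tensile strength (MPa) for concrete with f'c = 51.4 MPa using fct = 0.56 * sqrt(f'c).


fct = 0.56 * sqrt(51.4)
= 0.56 * 7.169
= 4.015 MPa

4.015


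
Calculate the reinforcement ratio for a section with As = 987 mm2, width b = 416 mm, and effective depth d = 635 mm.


rho = As / (b * d)
= 987 / (416 * 635)
= 0.0037

0.0037


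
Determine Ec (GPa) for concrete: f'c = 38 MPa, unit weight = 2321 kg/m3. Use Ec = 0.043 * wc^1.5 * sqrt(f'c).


Ec = 0.043 * 2321^1.5 * sqrt(38) / 1000
= 29.64 GPa

29.64


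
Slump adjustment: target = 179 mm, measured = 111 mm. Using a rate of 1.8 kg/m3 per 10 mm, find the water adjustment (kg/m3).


Difference = 179 - 111 = 68 mm
Water adjustment = 68 * 1.8 / 10 = 12.2 kg/m3

12.2


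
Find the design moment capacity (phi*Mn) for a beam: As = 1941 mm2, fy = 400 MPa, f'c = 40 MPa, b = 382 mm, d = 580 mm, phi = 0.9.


a = As * fy / (0.85 * f'c * b)
= 1941 * 400 / (0.85 * 40 * 382)
= 59.7783 mm
Mn = As * fy * (d - a/2) / 10^6
= 427.1061 kN-m
phi*Mn = 0.9 * 427.1061 = 384.4 kN-m

384.4


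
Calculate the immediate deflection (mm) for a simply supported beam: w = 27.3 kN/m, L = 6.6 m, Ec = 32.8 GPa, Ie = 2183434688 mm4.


Convert: L = 6.6 m = 6600 mm, Ec = 32.8 GPa = 32800 MPa
delta = 5 * 27.3 * 6600^4 / (384 * 32800 * 2183434688)
= 9.42 mm

9.42


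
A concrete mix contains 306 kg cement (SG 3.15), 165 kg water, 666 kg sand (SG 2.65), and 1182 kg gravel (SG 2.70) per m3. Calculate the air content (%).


Vol cement = 306 / (3.15 * 1000) = 0.097143 m3
Vol water = 165 / 1000 = 0.165 m3
Vol sand = 666 / (2.65 * 1000) = 0.251321 m3
Vol gravel = 1182 / (2.70 * 1000) = 0.437778 m3
Total solid + water volume = 0.951241 m3
Air = (1 - 0.951241) * 100 = 4.88%

4.88


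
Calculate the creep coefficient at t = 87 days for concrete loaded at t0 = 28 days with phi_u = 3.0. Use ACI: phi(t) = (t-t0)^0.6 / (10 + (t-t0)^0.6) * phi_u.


dt = 87 - 28 = 59
phi = 59^0.6 / (10 + 59^0.6) * 3.0
= 1.608

1.608


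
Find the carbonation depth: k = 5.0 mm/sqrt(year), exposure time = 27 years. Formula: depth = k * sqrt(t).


depth = k * sqrt(t)
= 5.0 * sqrt(27)
= 25.98 mm

25.98


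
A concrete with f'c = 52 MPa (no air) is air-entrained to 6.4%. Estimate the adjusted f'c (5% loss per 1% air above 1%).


Strength loss = (6.4 - 1) * 5 = 27.0%
f'c = 52 * (1 - 27.0/100)
= 37.96 MPa

37.96


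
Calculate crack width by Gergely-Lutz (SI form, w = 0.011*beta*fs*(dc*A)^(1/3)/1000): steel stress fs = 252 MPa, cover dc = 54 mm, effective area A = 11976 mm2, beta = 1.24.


w = 0.011 * beta * fs * (dc * A)^(1/3) / 1000
= 0.011 * 1.24 * 252 * (54 * 11976)^(1/3) / 1000
= 0.297 mm

0.297


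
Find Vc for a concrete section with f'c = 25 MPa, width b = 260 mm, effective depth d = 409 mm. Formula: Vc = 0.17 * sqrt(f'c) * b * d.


Vc = 0.17 * sqrt(25) * 260 * 409 / 1000
= 90.39 kN

90.39


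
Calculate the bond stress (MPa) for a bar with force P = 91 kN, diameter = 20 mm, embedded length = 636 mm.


u = P / (pi * db * ld)
= 91 * 1000 / (pi * 20 * 636)
= 2.277 MPa

2.277


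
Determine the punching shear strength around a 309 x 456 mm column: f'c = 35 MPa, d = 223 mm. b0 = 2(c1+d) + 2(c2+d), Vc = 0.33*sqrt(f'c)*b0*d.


b0 = 2*(309 + 223) + 2*(456 + 223) = 2422 mm
Vc = 0.33 * sqrt(35) * 2422 * 223 / 1000
= 1054.45 kN

1054.45


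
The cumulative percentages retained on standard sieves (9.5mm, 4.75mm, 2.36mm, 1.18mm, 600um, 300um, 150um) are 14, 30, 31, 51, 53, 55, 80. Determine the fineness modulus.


FM = sum(cumulative % retained) / 100
= 314 / 100
= 3.14

3.14


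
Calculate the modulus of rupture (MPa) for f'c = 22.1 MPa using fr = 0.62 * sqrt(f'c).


fr = 0.62 * sqrt(22.1)
= 2.915 MPa

2.915


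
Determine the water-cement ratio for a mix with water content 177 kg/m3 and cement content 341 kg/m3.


w/c = water / cement
w/c = 177 / 341 = 0.519

0.519


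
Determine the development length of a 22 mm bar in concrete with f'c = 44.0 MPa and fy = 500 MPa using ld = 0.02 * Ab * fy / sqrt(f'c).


Ab = pi * 22^2 / 4 = 380.133 mm2
ld = 0.02 * 380.133 * 500 / sqrt(44.0)
= 573.1 mm

573.1


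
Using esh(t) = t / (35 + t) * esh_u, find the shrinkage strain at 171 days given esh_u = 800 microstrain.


esh(171) = 171 / (35 + 171) * 800
= 171 / 206 * 800
= 664.1 microstrain

664.1


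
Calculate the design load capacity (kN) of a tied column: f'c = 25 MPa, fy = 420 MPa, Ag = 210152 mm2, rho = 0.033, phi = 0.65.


Ast = rho * Ag = 0.033 * 210152 = 6935.016 mm2
phi*Pn = 0.65 * 0.80 * (0.85 * 25 * (210152 - 6935.016) + 420 * 6935.016) / 1000
= 3760.16 kN

3760.16


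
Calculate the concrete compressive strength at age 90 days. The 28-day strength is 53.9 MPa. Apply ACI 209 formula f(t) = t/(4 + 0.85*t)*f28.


f(90) = 90 / (4 + 0.85 * 90) * 53.9
= 90 / 80.5 * 53.9
= 60.26 MPa

60.26


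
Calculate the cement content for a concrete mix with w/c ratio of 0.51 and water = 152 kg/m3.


Cement = water / (w/c)
= 152 / 0.51
= 298.0 kg/m3

298.0


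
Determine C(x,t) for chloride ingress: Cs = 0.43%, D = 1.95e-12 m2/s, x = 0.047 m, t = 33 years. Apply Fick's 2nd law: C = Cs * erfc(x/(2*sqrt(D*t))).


t_seconds = 33 * 365.25 * 24 * 3600 = 1041400800.0 s
arg = 0.047 / (2 * sqrt(1.95e-12 * 1041400800.0))
= 0.5215
erfc(0.5215) = 0.4608
C = 0.43 * 0.4608 = 0.1982%

0.1982


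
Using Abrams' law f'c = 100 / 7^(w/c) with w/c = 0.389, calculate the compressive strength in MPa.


f'c = 100 / 7^0.389
= 100 / 2.132
= 46.91 MPa

46.91


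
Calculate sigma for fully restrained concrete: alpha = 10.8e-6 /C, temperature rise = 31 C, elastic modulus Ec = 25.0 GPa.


sigma = alpha * dT * Ec
= 10.8e-6 * 31 * 25.0 * 1000
= 8.37 MPa

8.37


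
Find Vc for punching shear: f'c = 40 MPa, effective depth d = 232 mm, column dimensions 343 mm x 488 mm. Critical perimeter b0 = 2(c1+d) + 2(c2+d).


b0 = 2*(343 + 232) + 2*(488 + 232) = 2590 mm
Vc = 0.33 * sqrt(40) * 2590 * 232 / 1000
= 1254.1 kN

1254.1


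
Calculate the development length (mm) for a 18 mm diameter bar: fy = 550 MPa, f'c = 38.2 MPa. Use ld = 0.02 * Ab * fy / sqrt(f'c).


Ab = pi * 18^2 / 4 = 254.469 mm2
ld = 0.02 * 254.469 * 550 / sqrt(38.2)
= 452.9 mm

452.9


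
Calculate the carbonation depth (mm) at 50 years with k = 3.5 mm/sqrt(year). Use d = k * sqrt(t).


depth = k * sqrt(t)
= 3.5 * sqrt(50)
= 24.75 mm

24.75


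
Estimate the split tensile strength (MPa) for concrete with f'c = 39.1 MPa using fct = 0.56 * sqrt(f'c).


fct = 0.56 * sqrt(39.1)
= 0.56 * 6.253
= 3.502 MPa

3.502


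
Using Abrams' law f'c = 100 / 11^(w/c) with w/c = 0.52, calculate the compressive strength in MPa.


f'c = 100 / 11^0.52
= 100 / 3.48
= 28.74 MPa

28.74


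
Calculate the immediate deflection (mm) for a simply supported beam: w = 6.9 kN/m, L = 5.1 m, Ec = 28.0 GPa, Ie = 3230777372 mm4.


Convert: L = 5.1 m = 5100 mm, Ec = 28.0 GPa = 28000 MPa
delta = 5 * 6.9 * 5100^4 / (384 * 28000 * 3230777372)
= 0.67 mm

0.67


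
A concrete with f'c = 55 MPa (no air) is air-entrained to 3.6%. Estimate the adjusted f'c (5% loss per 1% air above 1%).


Strength loss = (3.6 - 1) * 5 = 13.0%
f'c = 55 * (1 - 13.0/100)
= 47.85 MPa

47.85


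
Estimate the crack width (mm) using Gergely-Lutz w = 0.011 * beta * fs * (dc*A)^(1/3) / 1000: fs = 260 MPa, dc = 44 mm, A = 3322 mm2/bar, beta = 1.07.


w = 0.011 * beta * fs * (dc * A)^(1/3) / 1000
= 0.011 * 1.07 * 260 * (44 * 3322)^(1/3) / 1000
= 0.161 mm

0.161


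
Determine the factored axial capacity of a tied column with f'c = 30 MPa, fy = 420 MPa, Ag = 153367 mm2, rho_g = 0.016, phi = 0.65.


Ast = rho * Ag = 0.016 * 153367 = 2453.872 mm2
phi*Pn = 0.65 * 0.80 * (0.85 * 30 * (153367 - 2453.872) + 420 * 2453.872) / 1000
= 2537.03 kN

2537.03


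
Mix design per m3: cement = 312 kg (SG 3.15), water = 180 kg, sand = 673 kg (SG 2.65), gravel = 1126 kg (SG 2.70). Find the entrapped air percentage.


Vol cement = 312 / (3.15 * 1000) = 0.099048 m3
Vol water = 180 / 1000 = 0.18 m3
Vol sand = 673 / (2.65 * 1000) = 0.253962 m3
Vol gravel = 1126 / (2.70 * 1000) = 0.417037 m3
Total solid + water volume = 0.950047 m3
Air = (1 - 0.950047) * 100 = 5.0%

5.0


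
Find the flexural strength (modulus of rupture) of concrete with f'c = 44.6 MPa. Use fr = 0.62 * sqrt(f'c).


fr = 0.62 * sqrt(44.6)
= 4.141 MPa

4.141


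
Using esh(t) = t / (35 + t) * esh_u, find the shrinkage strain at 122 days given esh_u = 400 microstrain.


esh(122) = 122 / (35 + 122) * 400
= 122 / 157 * 400
= 310.8 microstrain

310.8


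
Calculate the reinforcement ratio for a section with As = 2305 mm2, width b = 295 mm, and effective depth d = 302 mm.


rho = As / (b * d)
= 2305 / (295 * 302)
= 0.0259

0.0259


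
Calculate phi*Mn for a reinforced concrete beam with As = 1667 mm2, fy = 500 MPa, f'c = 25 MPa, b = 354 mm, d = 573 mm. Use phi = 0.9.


a = As * fy / (0.85 * f'c * b)
= 1667 * 500 / (0.85 * 25 * 354)
= 110.8009 mm
Mn = As * fy * (d - a/2) / 10^6
= 431.4192 kN-m
phi*Mn = 0.9 * 431.4192 = 388.28 kN-m

388.28


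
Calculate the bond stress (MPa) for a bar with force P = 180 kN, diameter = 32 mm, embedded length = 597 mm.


u = P / (pi * db * ld)
= 180 * 1000 / (pi * 32 * 597)
= 2.999 MPa

2.999


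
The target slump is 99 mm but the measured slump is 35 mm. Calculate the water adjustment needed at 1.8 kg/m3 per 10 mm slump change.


Difference = 99 - 35 = 64 mm
Water adjustment = 64 * 1.8 / 10 = 11.5 kg/m3

11.5


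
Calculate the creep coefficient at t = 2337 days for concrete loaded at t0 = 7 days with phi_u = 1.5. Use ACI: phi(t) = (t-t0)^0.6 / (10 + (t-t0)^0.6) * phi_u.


dt = 2337 - 7 = 2330
phi = 2330^0.6 / (10 + 2330^0.6) * 1.5
= 1.369

1.369


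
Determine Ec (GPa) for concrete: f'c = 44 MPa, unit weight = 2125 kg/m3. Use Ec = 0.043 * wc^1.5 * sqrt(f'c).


Ec = 0.043 * 2125^1.5 * sqrt(44) / 1000
= 27.94 GPa

27.94


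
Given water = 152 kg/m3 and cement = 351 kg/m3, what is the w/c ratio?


w/c = water / cement
w/c = 152 / 351 = 0.433

0.433


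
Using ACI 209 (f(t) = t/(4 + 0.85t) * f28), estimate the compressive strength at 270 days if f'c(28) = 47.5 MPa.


f(270) = 270 / (4 + 0.85 * 270) * 47.5
= 270 / 233.5 * 47.5
= 54.93 MPa

54.93


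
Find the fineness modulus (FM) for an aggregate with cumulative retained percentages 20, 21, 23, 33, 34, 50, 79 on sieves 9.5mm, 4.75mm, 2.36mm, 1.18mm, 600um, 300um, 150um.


FM = sum(cumulative % retained) / 100
= 260 / 100
= 2.6

2.6


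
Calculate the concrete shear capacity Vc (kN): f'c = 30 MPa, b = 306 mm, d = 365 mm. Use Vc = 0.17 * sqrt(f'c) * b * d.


Vc = 0.17 * sqrt(30) * 306 * 365 / 1000
= 104.0 kN

104.0


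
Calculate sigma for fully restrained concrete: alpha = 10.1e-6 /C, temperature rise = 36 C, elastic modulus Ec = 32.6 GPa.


sigma = alpha * dT * Ec
= 10.1e-6 * 36 * 32.6 * 1000
= 11.853 MPa

11.853


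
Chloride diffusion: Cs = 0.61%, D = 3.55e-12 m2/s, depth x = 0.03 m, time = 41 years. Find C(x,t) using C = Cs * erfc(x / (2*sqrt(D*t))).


t_seconds = 41 * 365.25 * 24 * 3600 = 1293861600.0 s
arg = 0.03 / (2 * sqrt(3.55e-12 * 1293861600.0))
= 0.2213
erfc(0.2213) = 0.7543
C = 0.61 * 0.7543 = 0.4601%

0.4601


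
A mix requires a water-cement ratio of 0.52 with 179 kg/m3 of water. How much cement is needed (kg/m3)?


Cement = water / (w/c)
= 179 / 0.52
= 344.2 kg/m3

344.2


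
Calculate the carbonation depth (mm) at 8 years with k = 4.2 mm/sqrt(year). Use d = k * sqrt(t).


depth = k * sqrt(t)
= 4.2 * sqrt(8)
= 11.88 mm

11.88


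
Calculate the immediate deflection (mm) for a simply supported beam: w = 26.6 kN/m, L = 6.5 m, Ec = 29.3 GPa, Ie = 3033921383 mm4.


Convert: L = 6.5 m = 6500 mm, Ec = 29.3 GPa = 29300 MPa
delta = 5 * 26.6 * 6500^4 / (384 * 29300 * 3033921383)
= 6.96 mm

6.96


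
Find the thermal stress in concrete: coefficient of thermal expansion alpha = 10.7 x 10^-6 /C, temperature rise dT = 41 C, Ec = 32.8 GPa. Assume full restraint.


sigma = alpha * dT * Ec
= 10.7e-6 * 41 * 32.8 * 1000
= 14.389 MPa

14.389


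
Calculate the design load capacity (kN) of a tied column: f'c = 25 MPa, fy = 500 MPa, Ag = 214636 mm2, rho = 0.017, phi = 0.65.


Ast = rho * Ag = 0.017 * 214636 = 3648.812 mm2
phi*Pn = 0.65 * 0.80 * (0.85 * 25 * (214636 - 3648.812) + 500 * 3648.812) / 1000
= 3280.1 kN

3280.1


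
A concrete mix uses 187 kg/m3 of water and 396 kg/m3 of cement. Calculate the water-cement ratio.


w/c = water / cement
w/c = 187 / 396 = 0.472

0.472


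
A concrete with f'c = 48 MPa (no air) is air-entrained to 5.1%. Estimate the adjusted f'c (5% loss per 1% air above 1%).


Strength loss = (5.1 - 1) * 5 = 20.5%
f'c = 48 * (1 - 20.5/100)
= 38.16 MPa

38.16


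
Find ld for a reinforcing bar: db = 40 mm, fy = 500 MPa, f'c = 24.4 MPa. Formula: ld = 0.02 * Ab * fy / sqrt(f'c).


Ab = pi * 40^2 / 4 = 1256.637 mm2
ld = 0.02 * 1256.637 * 500 / sqrt(24.4)
= 2544.0 mm

2544.0


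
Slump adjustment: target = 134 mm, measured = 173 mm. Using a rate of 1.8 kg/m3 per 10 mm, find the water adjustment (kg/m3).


Difference = 134 - 173 = -39 mm
Water adjustment = -39 * 1.8 / 10 = -7.0 kg/m3

-7.0


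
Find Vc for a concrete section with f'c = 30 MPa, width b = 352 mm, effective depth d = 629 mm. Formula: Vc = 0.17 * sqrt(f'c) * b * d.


Vc = 0.17 * sqrt(30) * 352 * 629 / 1000
= 206.16 kN

206.16


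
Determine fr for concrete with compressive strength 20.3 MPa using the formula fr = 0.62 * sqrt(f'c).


fr = 0.62 * sqrt(20.3)
= 2.793 MPa

2.793


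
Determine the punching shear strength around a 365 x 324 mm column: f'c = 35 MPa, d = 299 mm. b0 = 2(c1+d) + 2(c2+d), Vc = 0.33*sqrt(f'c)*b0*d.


b0 = 2*(365 + 299) + 2*(324 + 299) = 2574 mm
Vc = 0.33 * sqrt(35) * 2574 * 299 / 1000
= 1502.55 kN

1502.55


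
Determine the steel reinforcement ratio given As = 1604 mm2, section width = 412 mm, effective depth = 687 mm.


rho = As / (b * d)
= 1604 / (412 * 687)
= 0.0057

0.0057


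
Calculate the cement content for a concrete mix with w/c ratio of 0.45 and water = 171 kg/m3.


Cement = water / (w/c)
= 171 / 0.45
= 380.0 kg/m3

380.0


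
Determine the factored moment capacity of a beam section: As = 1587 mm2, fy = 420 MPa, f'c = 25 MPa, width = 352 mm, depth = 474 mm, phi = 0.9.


a = As * fy / (0.85 * f'c * b)
= 1587 * 420 / (0.85 * 25 * 352)
= 89.1096 mm
Mn = As * fy * (d - a/2) / 10^6
= 286.2424 kN-m
phi*Mn = 0.9 * 286.2424 = 257.62 kN-m

257.62


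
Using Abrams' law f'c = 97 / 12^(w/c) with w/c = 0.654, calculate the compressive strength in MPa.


f'c = 97 / 12^0.654
= 97 / 5.079
= 19.1 MPa

19.1


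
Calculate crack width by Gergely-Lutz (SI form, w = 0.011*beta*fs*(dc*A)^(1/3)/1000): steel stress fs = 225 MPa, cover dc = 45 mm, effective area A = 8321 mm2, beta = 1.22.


w = 0.011 * beta * fs * (dc * A)^(1/3) / 1000
= 0.011 * 1.22 * 225 * (45 * 8321)^(1/3) / 1000
= 0.218 mm

0.218


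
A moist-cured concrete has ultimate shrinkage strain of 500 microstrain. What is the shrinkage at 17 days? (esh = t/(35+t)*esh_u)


esh(17) = 17 / (35 + 17) * 500
= 17 / 52 * 500
= 163.5 microstrain

163.5


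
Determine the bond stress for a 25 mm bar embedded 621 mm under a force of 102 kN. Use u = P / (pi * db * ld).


u = P / (pi * db * ld)
= 102 * 1000 / (pi * 25 * 621)
= 2.091 MPa

2.091


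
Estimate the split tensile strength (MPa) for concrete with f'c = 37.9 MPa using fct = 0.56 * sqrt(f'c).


fct = 0.56 * sqrt(37.9)
= 0.56 * 6.156
= 3.448 MPa

3.448


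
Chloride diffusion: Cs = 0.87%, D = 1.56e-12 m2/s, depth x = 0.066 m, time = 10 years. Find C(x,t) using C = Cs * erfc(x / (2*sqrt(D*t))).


t_seconds = 10 * 365.25 * 24 * 3600 = 315576000.0 s
arg = 0.066 / (2 * sqrt(1.56e-12 * 315576000.0))
= 1.4873
erfc(1.4873) = 0.0354
C = 0.87 * 0.0354 = 0.0308%

0.0308


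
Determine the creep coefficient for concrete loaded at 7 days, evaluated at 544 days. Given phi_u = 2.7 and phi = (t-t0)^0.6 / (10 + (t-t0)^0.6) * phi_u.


dt = 544 - 7 = 537
phi = 537^0.6 / (10 + 537^0.6) * 2.7
= 2.195

2.195


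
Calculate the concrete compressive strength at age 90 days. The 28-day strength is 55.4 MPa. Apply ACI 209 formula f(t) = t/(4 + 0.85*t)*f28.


f(90) = 90 / (4 + 0.85 * 90) * 55.4
= 90 / 80.5 * 55.4
= 61.94 MPa

61.94


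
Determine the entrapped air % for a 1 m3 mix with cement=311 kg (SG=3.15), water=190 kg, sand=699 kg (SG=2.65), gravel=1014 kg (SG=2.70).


Vol cement = 311 / (3.15 * 1000) = 0.09873 m3
Vol water = 190 / 1000 = 0.19 m3
Vol sand = 699 / (2.65 * 1000) = 0.263774 m3
Vol gravel = 1014 / (2.70 * 1000) = 0.375556 m3
Total solid + water volume = 0.928059 m3
Air = (1 - 0.928059) * 100 = 7.19%

7.19


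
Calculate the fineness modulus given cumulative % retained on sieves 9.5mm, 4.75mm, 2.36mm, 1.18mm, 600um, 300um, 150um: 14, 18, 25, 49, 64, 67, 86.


FM = sum(cumulative % retained) / 100
= 323 / 100
= 3.23

3.23


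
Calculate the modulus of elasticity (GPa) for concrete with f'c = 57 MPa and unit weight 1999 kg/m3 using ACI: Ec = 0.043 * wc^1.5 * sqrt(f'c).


Ec = 0.043 * 1999^1.5 * sqrt(57) / 1000
= 29.02 GPa

29.02


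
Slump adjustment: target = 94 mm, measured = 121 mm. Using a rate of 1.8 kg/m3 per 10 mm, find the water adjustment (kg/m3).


Difference = 94 - 121 = -27 mm
Water adjustment = -27 * 1.8 / 10 = -4.9 kg/m3

-4.9


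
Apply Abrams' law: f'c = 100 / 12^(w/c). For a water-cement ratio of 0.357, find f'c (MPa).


f'c = 100 / 12^0.357
= 100 / 2.428
= 41.18 MPa

41.18


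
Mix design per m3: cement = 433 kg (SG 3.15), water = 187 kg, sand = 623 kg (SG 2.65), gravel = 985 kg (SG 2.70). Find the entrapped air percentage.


Vol cement = 433 / (3.15 * 1000) = 0.13746 m3
Vol water = 187 / 1000 = 0.187 m3
Vol sand = 623 / (2.65 * 1000) = 0.235094 m3
Vol gravel = 985 / (2.70 * 1000) = 0.364815 m3
Total solid + water volume = 0.924369 m3
Air = (1 - 0.924369) * 100 = 7.56%

7.56


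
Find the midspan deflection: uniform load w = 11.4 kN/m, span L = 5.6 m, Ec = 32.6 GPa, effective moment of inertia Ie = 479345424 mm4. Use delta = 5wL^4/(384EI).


Convert: L = 5.6 m = 5600 mm, Ec = 32.6 GPa = 32600 MPa
delta = 5 * 11.4 * 5600^4 / (384 * 32600 * 479345424)
= 9.34 mm

9.34


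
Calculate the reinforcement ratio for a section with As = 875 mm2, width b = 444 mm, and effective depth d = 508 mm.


rho = As / (b * d)
= 875 / (444 * 508)
= 0.0039

0.0039


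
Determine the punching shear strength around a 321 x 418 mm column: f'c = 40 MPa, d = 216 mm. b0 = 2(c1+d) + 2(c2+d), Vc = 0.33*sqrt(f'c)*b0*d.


b0 = 2*(321 + 216) + 2*(418 + 216) = 2342 mm
Vc = 0.33 * sqrt(40) * 2342 * 216 / 1000
= 1055.81 kN

1055.81


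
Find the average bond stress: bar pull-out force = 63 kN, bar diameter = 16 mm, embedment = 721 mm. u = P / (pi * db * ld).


u = P / (pi * db * ld)
= 63 * 1000 / (pi * 16 * 721)
= 1.738 MPa

1.738


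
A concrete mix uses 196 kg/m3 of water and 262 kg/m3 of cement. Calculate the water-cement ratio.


w/c = water / cement
w/c = 196 / 262 = 0.748

0.748


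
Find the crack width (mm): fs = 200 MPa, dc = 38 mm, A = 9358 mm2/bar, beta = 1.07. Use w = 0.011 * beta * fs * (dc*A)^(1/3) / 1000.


w = 0.011 * beta * fs * (dc * A)^(1/3) / 1000
= 0.011 * 1.07 * 200 * (38 * 9358)^(1/3) / 1000
= 0.167 mm

0.167


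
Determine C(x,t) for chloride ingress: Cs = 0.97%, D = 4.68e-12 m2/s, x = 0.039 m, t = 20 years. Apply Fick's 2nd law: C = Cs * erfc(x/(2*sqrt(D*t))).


t_seconds = 20 * 365.25 * 24 * 3600 = 631152000.0 s
arg = 0.039 / (2 * sqrt(4.68e-12 * 631152000.0))
= 0.3588
erfc(0.3588) = 0.6119
C = 0.97 * 0.6119 = 0.5935%

0.5935


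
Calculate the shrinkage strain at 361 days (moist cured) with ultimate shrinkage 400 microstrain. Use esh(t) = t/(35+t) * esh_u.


esh(361) = 361 / (35 + 361) * 400
= 361 / 396 * 400
= 364.6 microstrain

364.6


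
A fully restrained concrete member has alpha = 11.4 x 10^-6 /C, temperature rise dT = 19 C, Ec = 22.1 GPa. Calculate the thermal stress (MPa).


sigma = alpha * dT * Ec
= 11.4e-6 * 19 * 22.1 * 1000
= 4.787 MPa

4.787


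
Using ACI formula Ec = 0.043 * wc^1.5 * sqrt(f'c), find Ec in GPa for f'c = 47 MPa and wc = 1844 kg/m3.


Ec = 0.043 * 1844^1.5 * sqrt(47) / 1000
= 23.34 GPa

23.34


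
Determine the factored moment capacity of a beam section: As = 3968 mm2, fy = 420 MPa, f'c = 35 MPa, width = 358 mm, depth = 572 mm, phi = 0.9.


a = As * fy / (0.85 * f'c * b)
= 3968 * 420 / (0.85 * 35 * 358)
= 156.4772 mm
Mn = As * fy * (d - a/2) / 10^6
= 822.883 kN-m
phi*Mn = 0.9 * 822.883 = 740.59 kN-m

740.59


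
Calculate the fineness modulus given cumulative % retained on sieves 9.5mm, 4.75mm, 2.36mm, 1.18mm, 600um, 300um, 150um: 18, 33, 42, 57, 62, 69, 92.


FM = sum(cumulative % retained) / 100
= 373 / 100
= 3.73

3.73


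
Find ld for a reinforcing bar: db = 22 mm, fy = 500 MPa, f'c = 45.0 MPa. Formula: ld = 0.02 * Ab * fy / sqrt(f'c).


Ab = pi * 22^2 / 4 = 380.133 mm2
ld = 0.02 * 380.133 * 500 / sqrt(45.0)
= 566.7 mm

566.7


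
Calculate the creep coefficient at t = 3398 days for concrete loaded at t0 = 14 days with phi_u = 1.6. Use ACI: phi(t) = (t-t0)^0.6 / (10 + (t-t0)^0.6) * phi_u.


dt = 3398 - 14 = 3384
phi = 3384^0.6 / (10 + 3384^0.6) * 1.6
= 1.487

1.487


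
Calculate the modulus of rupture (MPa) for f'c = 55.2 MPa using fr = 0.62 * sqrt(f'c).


fr = 0.62 * sqrt(55.2)
= 4.606 MPa

4.606


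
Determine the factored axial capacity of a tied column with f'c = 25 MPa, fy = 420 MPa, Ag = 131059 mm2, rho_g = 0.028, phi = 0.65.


Ast = rho * Ag = 0.028 * 131059 = 3669.652 mm2
phi*Pn = 0.65 * 0.80 * (0.85 * 25 * (131059 - 3669.652) + 420 * 3669.652) / 1000
= 2209.1 kN

2209.1


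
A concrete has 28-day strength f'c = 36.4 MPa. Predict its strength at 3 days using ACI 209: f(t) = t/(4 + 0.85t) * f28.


f(3) = 3 / (4 + 0.85 * 3) * 36.4
= 3 / 6.55 * 36.4
= 16.67 MPa

16.67


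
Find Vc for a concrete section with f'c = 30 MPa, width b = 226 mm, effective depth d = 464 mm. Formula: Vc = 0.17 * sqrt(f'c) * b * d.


Vc = 0.17 * sqrt(30) * 226 * 464 / 1000
= 97.64 kN

97.64


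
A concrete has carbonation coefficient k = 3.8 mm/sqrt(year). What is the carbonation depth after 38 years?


depth = k * sqrt(t)
= 3.8 * sqrt(38)
= 23.42 mm

23.42


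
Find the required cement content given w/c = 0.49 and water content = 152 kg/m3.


Cement = water / (w/c)
= 152 / 0.49
= 310.2 kg/m3

310.2


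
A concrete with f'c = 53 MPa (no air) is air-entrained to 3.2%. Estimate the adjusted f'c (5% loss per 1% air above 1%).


Strength loss = (3.2 - 1) * 5 = 11.0%
f'c = 53 * (1 - 11.0/100)
= 47.17 MPa

47.17


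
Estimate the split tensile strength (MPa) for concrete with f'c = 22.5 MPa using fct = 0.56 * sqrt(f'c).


fct = 0.56 * sqrt(22.5)
= 0.56 * 4.743
= 2.656 MPa

2.656


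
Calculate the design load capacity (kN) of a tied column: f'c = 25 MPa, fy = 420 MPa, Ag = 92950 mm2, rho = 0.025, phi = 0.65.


Ast = rho * Ag = 0.025 * 92950 = 2323.75 mm2
phi*Pn = 0.65 * 0.80 * (0.85 * 25 * (92950 - 2323.75) + 420 * 2323.75) / 1000
= 1508.93 kN

1508.93


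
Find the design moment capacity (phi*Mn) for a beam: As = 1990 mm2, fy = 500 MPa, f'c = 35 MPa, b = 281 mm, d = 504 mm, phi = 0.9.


a = As * fy / (0.85 * f'c * b)
= 1990 * 500 / (0.85 * 35 * 281)
= 119.0227 mm
Mn = As * fy * (d - a/2) / 10^6
= 442.2662 kN-m
phi*Mn = 0.9 * 442.2662 = 398.04 kN-m

398.04


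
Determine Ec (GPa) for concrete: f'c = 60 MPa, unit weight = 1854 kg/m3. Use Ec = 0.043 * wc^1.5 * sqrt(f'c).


Ec = 0.043 * 1854^1.5 * sqrt(60) / 1000
= 26.59 GPa

26.59


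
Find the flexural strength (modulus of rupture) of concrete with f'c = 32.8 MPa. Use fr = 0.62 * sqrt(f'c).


fr = 0.62 * sqrt(32.8)
= 3.551 MPa

3.551


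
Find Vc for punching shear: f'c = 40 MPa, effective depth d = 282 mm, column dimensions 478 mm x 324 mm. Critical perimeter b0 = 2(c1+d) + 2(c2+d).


b0 = 2*(478 + 282) + 2*(324 + 282) = 2732 mm
Vc = 0.33 * sqrt(40) * 2732 * 282 / 1000
= 1607.95 kN

1607.95


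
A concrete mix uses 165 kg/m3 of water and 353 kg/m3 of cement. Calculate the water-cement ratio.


w/c = water / cement
w/c = 165 / 353 = 0.467

0.467


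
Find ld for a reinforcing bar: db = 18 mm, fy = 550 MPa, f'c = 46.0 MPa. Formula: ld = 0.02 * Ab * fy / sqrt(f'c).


Ab = pi * 18^2 / 4 = 254.469 mm2
ld = 0.02 * 254.469 * 550 / sqrt(46.0)
= 412.7 mm

412.7


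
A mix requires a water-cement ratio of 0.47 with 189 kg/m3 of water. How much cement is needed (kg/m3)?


Cement = water / (w/c)
= 189 / 0.47
= 402.1 kg/m3

402.1


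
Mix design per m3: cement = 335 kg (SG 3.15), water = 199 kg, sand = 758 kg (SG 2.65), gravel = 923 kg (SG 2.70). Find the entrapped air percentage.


Vol cement = 335 / (3.15 * 1000) = 0.106349 m3
Vol water = 199 / 1000 = 0.199 m3
Vol sand = 758 / (2.65 * 1000) = 0.286038 m3
Vol gravel = 923 / (2.70 * 1000) = 0.341852 m3
Total solid + water volume = 0.933239 m3
Air = (1 - 0.933239) * 100 = 6.68%

6.68


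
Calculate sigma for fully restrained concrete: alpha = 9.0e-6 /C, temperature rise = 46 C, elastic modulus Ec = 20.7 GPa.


sigma = alpha * dT * Ec
= 9.0e-6 * 46 * 20.7 * 1000
= 8.57 MPa

8.57


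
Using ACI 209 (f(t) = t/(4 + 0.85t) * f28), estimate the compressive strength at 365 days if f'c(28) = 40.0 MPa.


f(365) = 365 / (4 + 0.85 * 365) * 40.0
= 365 / 314.25 * 40.0
= 46.46 MPa

46.46


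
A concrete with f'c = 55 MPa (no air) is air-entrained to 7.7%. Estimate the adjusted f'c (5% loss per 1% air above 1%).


Strength loss = (7.7 - 1) * 5 = 33.5%
f'c = 55 * (1 - 33.5/100)
= 36.58 MPa

36.58


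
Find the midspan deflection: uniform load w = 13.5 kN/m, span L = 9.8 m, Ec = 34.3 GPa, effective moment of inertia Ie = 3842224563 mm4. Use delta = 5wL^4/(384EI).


Convert: L = 9.8 m = 9800 mm, Ec = 34.3 GPa = 34300 MPa
delta = 5 * 13.5 * 9800^4 / (384 * 34300 * 3842224563)
= 12.3 mm

12.3


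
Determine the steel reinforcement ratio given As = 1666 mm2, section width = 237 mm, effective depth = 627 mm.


rho = As / (b * d)
= 1666 / (237 * 627)
= 0.0112

0.0112


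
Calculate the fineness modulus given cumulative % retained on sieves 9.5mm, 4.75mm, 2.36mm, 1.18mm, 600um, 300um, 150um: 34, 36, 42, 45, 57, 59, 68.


FM = sum(cumulative % retained) / 100
= 341 / 100
= 3.41

3.41


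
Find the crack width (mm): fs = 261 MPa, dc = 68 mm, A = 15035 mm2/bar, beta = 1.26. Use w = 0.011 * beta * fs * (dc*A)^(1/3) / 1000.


w = 0.011 * beta * fs * (dc * A)^(1/3) / 1000
= 0.011 * 1.26 * 261 * (68 * 15035)^(1/3) / 1000
= 0.364 mm

0.364


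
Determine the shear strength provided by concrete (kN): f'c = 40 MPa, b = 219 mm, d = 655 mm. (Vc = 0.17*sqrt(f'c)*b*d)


Vc = 0.17 * sqrt(40) * 219 * 655 / 1000
= 154.23 kN

154.23


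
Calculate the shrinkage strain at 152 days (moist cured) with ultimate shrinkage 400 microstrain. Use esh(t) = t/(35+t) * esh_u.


esh(152) = 152 / (35 + 152) * 400
= 152 / 187 * 400
= 325.1 microstrain

325.1


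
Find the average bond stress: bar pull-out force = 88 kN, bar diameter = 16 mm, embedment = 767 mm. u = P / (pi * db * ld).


u = P / (pi * db * ld)
= 88 * 1000 / (pi * 16 * 767)
= 2.283 MPa

2.283


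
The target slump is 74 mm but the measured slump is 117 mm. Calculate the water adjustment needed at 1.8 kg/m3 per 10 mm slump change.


Difference = 74 - 117 = -43 mm
Water adjustment = -43 * 1.8 / 10 = -7.7 kg/m3

-7.7


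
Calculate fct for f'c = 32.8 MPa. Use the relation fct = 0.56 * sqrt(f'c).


fct = 0.56 * sqrt(32.8)
= 0.56 * 5.727
= 3.207 MPa

3.207


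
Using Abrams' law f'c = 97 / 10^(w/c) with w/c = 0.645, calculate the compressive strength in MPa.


f'c = 97 / 10^0.645
= 97 / 4.416
= 21.97 MPa

21.97


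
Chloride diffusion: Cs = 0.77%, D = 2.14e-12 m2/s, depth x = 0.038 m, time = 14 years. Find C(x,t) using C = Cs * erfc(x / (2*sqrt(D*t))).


t_seconds = 14 * 365.25 * 24 * 3600 = 441806400.0 s
arg = 0.038 / (2 * sqrt(2.14e-12 * 441806400.0))
= 0.6179
erfc(0.6179) = 0.3822
C = 0.77 * 0.3822 = 0.2943%

0.2943
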